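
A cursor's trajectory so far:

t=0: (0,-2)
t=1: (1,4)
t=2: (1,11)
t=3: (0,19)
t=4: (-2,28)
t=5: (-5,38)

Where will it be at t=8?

Successive displacements: (+1,+6), (+0,+7), (-1,+8), (-2,+9), (-3,+10) — each changes by (-1,+1).
step 6: (-5,38) + (-4,+11) → (-9,49)
step 7: (-9,49) + (-5,+12) → (-14,61)
step 8: (-14,61) + (-6,+13) → (-20,74)

(-20,74)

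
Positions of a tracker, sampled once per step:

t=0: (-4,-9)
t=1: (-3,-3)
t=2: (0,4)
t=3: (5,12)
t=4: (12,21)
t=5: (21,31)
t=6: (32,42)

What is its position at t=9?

(77,81)

Successive displacements: (+1,+6), (+3,+7), (+5,+8), (+7,+9), (+9,+10), (+11,+11) — each changes by (+2,+1).
step 7: (32,42) + (+13,+12) → (45,54)
step 8: (45,54) + (+15,+13) → (60,67)
step 9: (60,67) + (+17,+14) → (77,81)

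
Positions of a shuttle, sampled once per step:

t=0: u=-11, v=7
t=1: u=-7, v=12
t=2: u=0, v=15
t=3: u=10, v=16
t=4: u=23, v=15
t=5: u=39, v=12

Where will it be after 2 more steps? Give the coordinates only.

Successive displacements: (+4,+5), (+7,+3), (+10,+1), (+13,-1), (+16,-3) — each changes by (+3,-2).
step 6: u=39, v=12 + (+19,-5) → u=58, v=7
step 7: u=58, v=7 + (+22,-7) → u=80, v=0

u=80, v=0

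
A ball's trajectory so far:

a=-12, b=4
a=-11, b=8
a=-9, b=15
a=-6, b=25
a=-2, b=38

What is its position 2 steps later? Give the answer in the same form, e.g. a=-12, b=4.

a=9, b=73

Taking differences between consecutive positions: (+1, +4), (+2, +7), (+3, +10), (+4, +13). These grow by (+1, +3) each step.
step 5: a=-2, b=38 + (+5, +16) → a=3, b=54
step 6: a=3, b=54 + (+6, +19) → a=9, b=73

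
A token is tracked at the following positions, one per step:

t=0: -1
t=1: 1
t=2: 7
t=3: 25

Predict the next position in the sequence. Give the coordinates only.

79

Step-to-step displacements: +2, +6, +18; each is 3× the previous.
step 4: 25 + 54 → 79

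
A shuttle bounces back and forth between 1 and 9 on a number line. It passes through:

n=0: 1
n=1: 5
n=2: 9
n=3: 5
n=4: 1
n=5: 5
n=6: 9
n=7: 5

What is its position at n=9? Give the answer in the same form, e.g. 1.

The value reflects between 1 and 9, moving 4 per step.
  step 8: 5 → 1
  step 9: 1 → 5

5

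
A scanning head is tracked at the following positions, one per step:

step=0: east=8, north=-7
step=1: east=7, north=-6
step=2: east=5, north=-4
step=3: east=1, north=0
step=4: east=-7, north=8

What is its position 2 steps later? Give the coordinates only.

The jumps are (-1,+1), (-2,+2), (-4,+4), (-8,+8) — a geometric progression with ratio 2.
step 5: east=-7, north=8 + (-16,+16) → east=-23, north=24
step 6: east=-23, north=24 + (-32,+32) → east=-55, north=56

east=-55, north=56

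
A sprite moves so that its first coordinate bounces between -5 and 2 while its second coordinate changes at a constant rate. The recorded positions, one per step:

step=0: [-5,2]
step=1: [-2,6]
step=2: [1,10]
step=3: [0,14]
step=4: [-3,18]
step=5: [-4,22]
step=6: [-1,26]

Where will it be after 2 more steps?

The first coordinate reflects between -5 and 2, moving 3 per step.
  step 7: -1 → 2
  step 8: 2 → -1
The second coordinate changes by +4 each step: at step 8 it is 34.

[-1,34]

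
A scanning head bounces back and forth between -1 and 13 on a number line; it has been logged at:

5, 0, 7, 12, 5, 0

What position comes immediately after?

7

The value travels 7 per step and bounces off the walls at -1 and 13.
  step 6: 0 → 7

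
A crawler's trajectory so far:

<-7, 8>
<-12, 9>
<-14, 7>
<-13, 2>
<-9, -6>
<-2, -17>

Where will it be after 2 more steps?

Successive displacements: <-5, +1>, <-2, -2>, <+1, -5>, <+4, -8>, <+7, -11> — each changes by <+3, -3>.
step 6: <-2, -17> + <+10, -14> → <8, -31>
step 7: <8, -31> + <+13, -17> → <21, -48>

<21, -48>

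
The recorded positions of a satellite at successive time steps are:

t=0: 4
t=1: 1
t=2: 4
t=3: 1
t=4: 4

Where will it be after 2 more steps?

Step-to-step displacements: -3, +3, -3, +3; each is -1× the previous.
step 5: 4 − 3 → 1
step 6: 1 + 3 → 4

4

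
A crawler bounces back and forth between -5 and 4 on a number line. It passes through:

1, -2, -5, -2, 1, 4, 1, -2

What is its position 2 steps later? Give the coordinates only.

The value reflects between -5 and 4, moving 3 per step.
  step 8: -2 → -5
  step 9: -5 → -2

-2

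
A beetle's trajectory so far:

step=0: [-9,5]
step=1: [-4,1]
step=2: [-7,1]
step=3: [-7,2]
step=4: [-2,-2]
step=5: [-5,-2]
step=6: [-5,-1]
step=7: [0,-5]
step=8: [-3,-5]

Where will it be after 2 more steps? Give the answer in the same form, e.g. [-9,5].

[2,-8]

Differencing gives [+5,-4], [-3,+0], [+0,+1], [+5,-4], [-3,+0], [+0,+1], [+5,-4], [-3,+0]. This is the pattern [+5,-4], [-3,+0], [+0,+1] repeated.
step 9: apply [+0,+1] → [-3,-4]
step 10: apply [+5,-4] → [2,-8]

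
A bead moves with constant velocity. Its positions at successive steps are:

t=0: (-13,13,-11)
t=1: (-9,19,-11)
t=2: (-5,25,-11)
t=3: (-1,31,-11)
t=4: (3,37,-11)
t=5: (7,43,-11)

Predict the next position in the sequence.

Each step adds (+4,+6,+0) to the position.
step 6: (7,43,-11) + (+4,+6,+0) → (11,49,-11)

(11,49,-11)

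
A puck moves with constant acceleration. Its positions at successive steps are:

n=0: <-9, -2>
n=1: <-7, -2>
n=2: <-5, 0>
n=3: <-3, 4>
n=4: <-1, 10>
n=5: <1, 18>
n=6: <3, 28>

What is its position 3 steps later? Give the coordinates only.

Taking differences between consecutive positions: <+2, +0>, <+2, +2>, <+2, +4>, <+2, +6>, <+2, +8>, <+2, +10>. These grow by <+0, +2> each step.
step 7: <3, 28> + <+2, +12> → <5, 40>
step 8: <5, 40> + <+2, +14> → <7, 54>
step 9: <7, 54> + <+2, +16> → <9, 70>

<9, 70>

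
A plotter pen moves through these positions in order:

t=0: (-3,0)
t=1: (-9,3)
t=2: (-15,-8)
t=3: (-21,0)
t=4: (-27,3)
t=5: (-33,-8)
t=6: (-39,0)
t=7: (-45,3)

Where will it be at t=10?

(-63,3)

First: linear, -6 per step → -63 at step 10.
Second: cycles through 0, 3, -8 every 3 steps. Step 10 lands at position 1 of the cycle → 3.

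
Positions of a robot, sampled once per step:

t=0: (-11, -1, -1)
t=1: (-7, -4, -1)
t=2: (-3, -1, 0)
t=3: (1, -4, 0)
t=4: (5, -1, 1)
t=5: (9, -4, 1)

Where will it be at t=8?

(21, -1, 3)

The moves between consecutive positions are (+4, -3, +0), (+4, +3, +1), (+4, -3, +0), (+4, +3, +1), (+4, -3, +0); they repeat the 2-cycle [(+4, -3, +0), (+4, +3, +1)].
step 6: apply (+4, +3, +1) → (13, -1, 2)
step 7: apply (+4, -3, +0) → (17, -4, 2)
step 8: apply (+4, +3, +1) → (21, -1, 3)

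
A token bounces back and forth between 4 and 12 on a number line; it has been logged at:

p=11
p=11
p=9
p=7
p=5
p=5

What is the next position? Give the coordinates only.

The value travels 2 per step and bounces off the walls at 4 and 12.
  step 6: 5 → 7

p=7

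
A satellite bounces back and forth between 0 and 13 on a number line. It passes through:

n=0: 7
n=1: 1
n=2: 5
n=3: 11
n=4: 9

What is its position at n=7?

The value travels 6 per step and bounces off the walls at 0 and 13.
  step 5: 9 → 3
  step 6: 3 → 3
  step 7: 3 → 9

9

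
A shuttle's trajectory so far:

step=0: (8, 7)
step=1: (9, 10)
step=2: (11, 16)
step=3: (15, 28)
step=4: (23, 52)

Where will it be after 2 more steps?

Consecutive displacements (+1, +3), (+2, +6), (+4, +12), (+8, +24) scale by a factor of 2 each step.
step 5: (23, 52) + (+16, +48) → (39, 100)
step 6: (39, 100) + (+32, +96) → (71, 196)

(71, 196)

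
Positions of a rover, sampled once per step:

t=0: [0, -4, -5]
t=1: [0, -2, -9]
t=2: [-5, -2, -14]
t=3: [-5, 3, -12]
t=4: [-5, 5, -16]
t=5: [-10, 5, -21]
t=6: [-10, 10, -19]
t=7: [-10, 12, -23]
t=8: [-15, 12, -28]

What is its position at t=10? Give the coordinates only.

[-15, 19, -30]

Differencing gives [+0, +2, -4], [-5, +0, -5], [+0, +5, +2], [+0, +2, -4], [-5, +0, -5], [+0, +5, +2], [+0, +2, -4], [-5, +0, -5]. This is the pattern [+0, +2, -4], [-5, +0, -5], [+0, +5, +2] repeated.
step 9: apply [+0, +5, +2] → [-15, 17, -26]
step 10: apply [+0, +2, -4] → [-15, 19, -30]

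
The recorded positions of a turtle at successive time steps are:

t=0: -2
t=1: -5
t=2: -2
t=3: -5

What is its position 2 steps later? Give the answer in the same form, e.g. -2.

-5

The jumps are -3, +3, -3 — a geometric progression with ratio -1.
step 4: -5 + 3 → -2
step 5: -2 − 3 → -5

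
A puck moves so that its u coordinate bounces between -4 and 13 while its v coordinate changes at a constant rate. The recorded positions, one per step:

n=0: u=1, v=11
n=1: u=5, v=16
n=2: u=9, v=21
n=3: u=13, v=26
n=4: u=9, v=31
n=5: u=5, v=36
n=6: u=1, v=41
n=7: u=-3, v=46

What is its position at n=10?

The u coordinate travels 4 per step and bounces off the walls at -4 and 13.
  step 8: -3 → -1
  step 9: -1 → 3
  step 10: 3 → 7
The v coordinate changes by +5 each step: at step 10 it is 61.

u=7, v=61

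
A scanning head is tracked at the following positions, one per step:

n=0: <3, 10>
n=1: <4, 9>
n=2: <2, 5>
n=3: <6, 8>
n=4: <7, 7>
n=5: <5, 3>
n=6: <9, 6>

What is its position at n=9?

<12, 4>

Step-to-step displacements: <+1, -1>, <-2, -4>, <+4, +3>, <+1, -1>, <-2, -4>, <+4, +3> — a repeating cycle of length 3.
step 7: apply <+1, -1> → <10, 5>
step 8: apply <-2, -4> → <8, 1>
step 9: apply <+4, +3> → <12, 4>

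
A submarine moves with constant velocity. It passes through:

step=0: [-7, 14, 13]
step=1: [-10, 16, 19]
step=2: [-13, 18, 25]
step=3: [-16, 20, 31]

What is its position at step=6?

[-25, 26, 49]

The position changes by [-3, +2, +6] every step.
step 4: [-16, 20, 31] + [-3, +2, +6] → [-19, 22, 37]
step 5: [-19, 22, 37] + [-3, +2, +6] → [-22, 24, 43]
step 6: [-22, 24, 43] + [-3, +2, +6] → [-25, 26, 49]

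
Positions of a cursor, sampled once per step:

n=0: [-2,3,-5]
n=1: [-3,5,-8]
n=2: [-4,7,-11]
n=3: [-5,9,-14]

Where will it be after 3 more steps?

[-8,15,-23]

Each step adds [-1,+2,-3] to the position.
step 4: [-5,9,-14] + [-1,+2,-3] → [-6,11,-17]
step 5: [-6,11,-17] + [-1,+2,-3] → [-7,13,-20]
step 6: [-7,13,-20] + [-1,+2,-3] → [-8,15,-23]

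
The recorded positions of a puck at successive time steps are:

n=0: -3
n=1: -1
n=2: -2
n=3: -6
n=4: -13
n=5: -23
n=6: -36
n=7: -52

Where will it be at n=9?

First differences are +2, -1, -4, -7, -10, -13, -16; their common second difference is -3 (constant acceleration).
step 8: -52 − 19 → -71
step 9: -71 − 22 → -93

-93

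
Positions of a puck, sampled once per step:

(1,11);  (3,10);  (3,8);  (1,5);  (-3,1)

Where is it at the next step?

Taking differences between consecutive positions: (+2,-1), (+0,-2), (-2,-3), (-4,-4). These grow by (-2,-1) each step.
step 5: (-3,1) + (-6,-5) → (-9,-4)

(-9,-4)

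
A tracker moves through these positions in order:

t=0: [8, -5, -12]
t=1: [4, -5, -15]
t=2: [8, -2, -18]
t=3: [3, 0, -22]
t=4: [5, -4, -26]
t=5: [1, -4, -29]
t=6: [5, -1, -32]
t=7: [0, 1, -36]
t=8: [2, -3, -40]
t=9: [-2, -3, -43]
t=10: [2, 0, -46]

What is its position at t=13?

Differencing gives [-4, +0, -3], [+4, +3, -3], [-5, +2, -4], [+2, -4, -4], [-4, +0, -3], [+4, +3, -3], [-5, +2, -4], [+2, -4, -4], [-4, +0, -3], [+4, +3, -3]. This is the pattern [-4, +0, -3], [+4, +3, -3], [-5, +2, -4], [+2, -4, -4] repeated.
step 11: apply [-5, +2, -4] → [-3, 2, -50]
step 12: apply [+2, -4, -4] → [-1, -2, -54]
step 13: apply [-4, +0, -3] → [-5, -2, -57]

[-5, -2, -57]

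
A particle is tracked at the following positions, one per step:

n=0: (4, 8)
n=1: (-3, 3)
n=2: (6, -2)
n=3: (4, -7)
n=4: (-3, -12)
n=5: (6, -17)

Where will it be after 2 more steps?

First: cycles through 4, -3, 6 every 3 steps. Step 7 lands at position 1 of the cycle → -3.
Second: linear, -5 per step → -27 at step 7.

(-3, -27)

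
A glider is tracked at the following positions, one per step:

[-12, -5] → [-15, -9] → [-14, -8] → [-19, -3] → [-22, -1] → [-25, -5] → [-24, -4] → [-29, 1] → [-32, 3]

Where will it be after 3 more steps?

[-39, 5]

The moves between consecutive positions are [-3, -4], [+1, +1], [-5, +5], [-3, +2], [-3, -4], [+1, +1], [-5, +5], [-3, +2]; they repeat the 4-cycle [[-3, -4], [+1, +1], [-5, +5], [-3, +2]].
step 9: apply [-3, -4] → [-35, -1]
step 10: apply [+1, +1] → [-34, 0]
step 11: apply [-5, +5] → [-39, 5]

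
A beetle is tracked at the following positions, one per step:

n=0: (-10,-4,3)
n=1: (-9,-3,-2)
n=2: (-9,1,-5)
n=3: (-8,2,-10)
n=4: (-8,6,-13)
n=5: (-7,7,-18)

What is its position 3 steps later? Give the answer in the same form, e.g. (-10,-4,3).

(-6,16,-29)

Differencing gives (+1,+1,-5), (+0,+4,-3), (+1,+1,-5), (+0,+4,-3), (+1,+1,-5). This is the pattern (+1,+1,-5), (+0,+4,-3) repeated.
step 6: apply (+0,+4,-3) → (-7,11,-21)
step 7: apply (+1,+1,-5) → (-6,12,-26)
step 8: apply (+0,+4,-3) → (-6,16,-29)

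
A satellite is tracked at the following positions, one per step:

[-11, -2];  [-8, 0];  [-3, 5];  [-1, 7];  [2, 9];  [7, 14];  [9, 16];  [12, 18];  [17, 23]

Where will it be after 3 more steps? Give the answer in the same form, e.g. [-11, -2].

Step-to-step displacements: [+3, +2], [+5, +5], [+2, +2], [+3, +2], [+5, +5], [+2, +2], [+3, +2], [+5, +5] — a repeating cycle of length 3.
step 9: apply [+2, +2] → [19, 25]
step 10: apply [+3, +2] → [22, 27]
step 11: apply [+5, +5] → [27, 32]

[27, 32]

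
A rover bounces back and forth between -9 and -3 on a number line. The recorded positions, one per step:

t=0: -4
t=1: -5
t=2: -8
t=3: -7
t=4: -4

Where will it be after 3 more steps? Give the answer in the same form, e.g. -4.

-7

The value reflects between -9 and -3, moving 3 per step.
  step 5: -4 → -5
  step 6: -5 → -8
  step 7: -8 → -7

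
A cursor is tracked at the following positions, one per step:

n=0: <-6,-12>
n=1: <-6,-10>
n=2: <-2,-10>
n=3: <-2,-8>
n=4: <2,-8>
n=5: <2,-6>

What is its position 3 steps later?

Differencing gives <+0,+2>, <+4,+0>, <+0,+2>, <+4,+0>, <+0,+2>. This is the pattern <+0,+2>, <+4,+0> repeated.
step 6: apply <+4,+0> → <6,-6>
step 7: apply <+0,+2> → <6,-4>
step 8: apply <+4,+0> → <10,-4>

<10,-4>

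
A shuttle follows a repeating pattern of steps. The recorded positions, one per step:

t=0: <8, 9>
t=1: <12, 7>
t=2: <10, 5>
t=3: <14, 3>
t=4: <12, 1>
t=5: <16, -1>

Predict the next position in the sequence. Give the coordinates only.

The moves between consecutive positions are <+4, -2>, <-2, -2>, <+4, -2>, <-2, -2>, <+4, -2>; they repeat the 2-cycle [<+4, -2>, <-2, -2>].
step 6: apply <-2, -2> → <14, -3>

<14, -3>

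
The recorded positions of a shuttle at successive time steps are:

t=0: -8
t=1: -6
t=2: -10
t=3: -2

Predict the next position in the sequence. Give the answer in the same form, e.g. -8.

The jumps are +2, -4, +8 — a geometric progression with ratio -2.
step 4: -2 − 16 → -18

-18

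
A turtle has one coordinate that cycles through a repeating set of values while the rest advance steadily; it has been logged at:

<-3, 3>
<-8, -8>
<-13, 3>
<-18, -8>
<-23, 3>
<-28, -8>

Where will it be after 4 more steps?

The first coordinate changes by -5 each step, so at step 9 it is -3 + 9·(-5) = -48.
The second coordinate repeats the cycle [3, -8] with period 2; step 9 mod 2 = 1, giving -8.

<-48, -8>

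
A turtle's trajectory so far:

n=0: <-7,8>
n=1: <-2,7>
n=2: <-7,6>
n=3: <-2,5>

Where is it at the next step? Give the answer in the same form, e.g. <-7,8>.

<-7,4>

The first coordinate repeats the cycle [-7, -2] with period 2; step 4 mod 2 = 0, giving -7.
The second coordinate changes by -1 each step, so at step 4 it is 8 + 4·(-1) = 4.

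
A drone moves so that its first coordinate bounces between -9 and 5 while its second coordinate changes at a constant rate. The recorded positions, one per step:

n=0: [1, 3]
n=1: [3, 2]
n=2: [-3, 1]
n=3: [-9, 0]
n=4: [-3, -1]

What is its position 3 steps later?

[-5, -4]

The first coordinate travels 6 per step and bounces off the walls at -9 and 5.
  step 5: -3 → 3
  step 6: 3 → 1
  step 7: 1 → -5
The second coordinate changes by -1 each step: at step 7 it is -4.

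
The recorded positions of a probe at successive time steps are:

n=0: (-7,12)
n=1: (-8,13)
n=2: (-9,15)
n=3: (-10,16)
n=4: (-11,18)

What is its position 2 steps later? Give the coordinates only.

Differencing gives (-1,+1), (-1,+2), (-1,+1), (-1,+2). This is the pattern (-1,+1), (-1,+2) repeated.
step 5: apply (-1,+1) → (-12,19)
step 6: apply (-1,+2) → (-13,21)

(-13,21)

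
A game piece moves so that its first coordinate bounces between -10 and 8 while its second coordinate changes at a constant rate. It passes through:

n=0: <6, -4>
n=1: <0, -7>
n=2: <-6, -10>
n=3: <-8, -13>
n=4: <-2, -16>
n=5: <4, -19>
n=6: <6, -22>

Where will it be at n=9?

<-8, -31>

The first coordinate reflects between -10 and 8, moving 6 per step.
  step 7: 6 → 0
  step 8: 0 → -6
  step 9: -6 → -8
The second coordinate changes by -3 each step: at step 9 it is -31.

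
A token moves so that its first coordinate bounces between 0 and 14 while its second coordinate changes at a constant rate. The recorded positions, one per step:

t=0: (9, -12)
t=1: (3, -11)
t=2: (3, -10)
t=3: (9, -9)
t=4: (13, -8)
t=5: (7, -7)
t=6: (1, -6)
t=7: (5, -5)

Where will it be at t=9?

(11, -3)

The first coordinate travels 6 per step and bounces off the walls at 0 and 14.
  step 8: 5 → 11
  step 9: 11 → 11
The second coordinate changes by +1 each step: at step 9 it is -3.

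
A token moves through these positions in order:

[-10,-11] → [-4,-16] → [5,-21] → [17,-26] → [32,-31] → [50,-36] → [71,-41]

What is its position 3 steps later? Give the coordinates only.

First differences are [+6,-5], [+9,-5], [+12,-5], [+15,-5], [+18,-5], [+21,-5]; their common second difference is [+3,+0] (constant acceleration).
step 7: [71,-41] + [+24,-5] → [95,-46]
step 8: [95,-46] + [+27,-5] → [122,-51]
step 9: [122,-51] + [+30,-5] → [152,-56]

[152,-56]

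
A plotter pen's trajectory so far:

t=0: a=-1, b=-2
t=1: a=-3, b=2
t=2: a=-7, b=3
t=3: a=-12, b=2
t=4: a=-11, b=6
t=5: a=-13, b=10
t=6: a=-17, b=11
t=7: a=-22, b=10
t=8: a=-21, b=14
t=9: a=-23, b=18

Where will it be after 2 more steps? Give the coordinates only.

The moves between consecutive positions are (-2,+4), (-4,+1), (-5,-1), (+1,+4), (-2,+4), (-4,+1), (-5,-1), (+1,+4), (-2,+4); they repeat the 4-cycle [(-2,+4), (-4,+1), (-5,-1), (+1,+4)].
step 10: apply (-4,+1) → a=-27, b=19
step 11: apply (-5,-1) → a=-32, b=18

a=-32, b=18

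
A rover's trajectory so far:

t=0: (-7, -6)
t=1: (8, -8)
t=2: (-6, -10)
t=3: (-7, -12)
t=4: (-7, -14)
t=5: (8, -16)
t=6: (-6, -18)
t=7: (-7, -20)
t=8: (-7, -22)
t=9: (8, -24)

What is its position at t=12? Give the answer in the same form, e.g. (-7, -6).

The first coordinate repeats the cycle [-7, 8, -6, -7] with period 4; step 12 mod 4 = 0, giving -7.
The second coordinate changes by -2 each step, so at step 12 it is -6 + 12·(-2) = -30.

(-7, -30)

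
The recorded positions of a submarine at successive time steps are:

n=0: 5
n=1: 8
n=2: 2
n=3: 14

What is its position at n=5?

Step-to-step displacements: +3, -6, +12; each is -2× the previous.
step 4: 14 − 24 → -10
step 5: -10 + 48 → 38

38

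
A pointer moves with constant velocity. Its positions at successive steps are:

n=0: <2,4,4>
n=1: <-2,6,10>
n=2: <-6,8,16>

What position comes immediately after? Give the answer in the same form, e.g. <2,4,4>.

The position changes by <-4,+2,+6> every step.
step 3: <-6,8,16> + <-4,+2,+6> → <-10,10,22>

<-10,10,22>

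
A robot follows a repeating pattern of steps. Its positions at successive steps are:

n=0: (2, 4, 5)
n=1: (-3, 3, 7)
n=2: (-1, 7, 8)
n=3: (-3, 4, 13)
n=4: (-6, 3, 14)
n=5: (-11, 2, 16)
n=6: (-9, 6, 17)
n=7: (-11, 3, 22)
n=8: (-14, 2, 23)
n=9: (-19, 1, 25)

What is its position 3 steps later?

Differencing gives (-5, -1, +2), (+2, +4, +1), (-2, -3, +5), (-3, -1, +1), (-5, -1, +2), (+2, +4, +1), (-2, -3, +5), (-3, -1, +1), (-5, -1, +2). This is the pattern (-5, -1, +2), (+2, +4, +1), (-2, -3, +5), (-3, -1, +1) repeated.
step 10: apply (+2, +4, +1) → (-17, 5, 26)
step 11: apply (-2, -3, +5) → (-19, 2, 31)
step 12: apply (-3, -1, +1) → (-22, 1, 32)

(-22, 1, 32)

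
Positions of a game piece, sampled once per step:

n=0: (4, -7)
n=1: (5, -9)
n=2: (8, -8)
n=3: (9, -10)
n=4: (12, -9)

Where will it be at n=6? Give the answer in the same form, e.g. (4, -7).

Differencing gives (+1, -2), (+3, +1), (+1, -2), (+3, +1). This is the pattern (+1, -2), (+3, +1) repeated.
step 5: apply (+1, -2) → (13, -11)
step 6: apply (+3, +1) → (16, -10)

(16, -10)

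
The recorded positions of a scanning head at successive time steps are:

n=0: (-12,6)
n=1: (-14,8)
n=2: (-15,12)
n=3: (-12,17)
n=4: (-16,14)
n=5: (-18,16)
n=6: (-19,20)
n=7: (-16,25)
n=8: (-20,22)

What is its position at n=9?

The moves between consecutive positions are (-2,+2), (-1,+4), (+3,+5), (-4,-3), (-2,+2), (-1,+4), (+3,+5), (-4,-3); they repeat the 4-cycle [(-2,+2), (-1,+4), (+3,+5), (-4,-3)].
step 9: apply (-2,+2) → (-22,24)

(-22,24)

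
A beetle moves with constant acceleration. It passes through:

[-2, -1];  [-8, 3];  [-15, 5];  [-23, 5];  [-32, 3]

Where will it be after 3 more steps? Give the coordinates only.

Taking differences between consecutive positions: [-6, +4], [-7, +2], [-8, +0], [-9, -2]. These grow by [-1, -2] each step.
step 5: [-32, 3] + [-10, -4] → [-42, -1]
step 6: [-42, -1] + [-11, -6] → [-53, -7]
step 7: [-53, -7] + [-12, -8] → [-65, -15]

[-65, -15]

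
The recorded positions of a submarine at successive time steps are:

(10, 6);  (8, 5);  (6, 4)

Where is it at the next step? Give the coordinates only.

(4, 3)

The position changes by (-2, -1) every step.
step 3: (6, 4) + (-2, -1) → (4, 3)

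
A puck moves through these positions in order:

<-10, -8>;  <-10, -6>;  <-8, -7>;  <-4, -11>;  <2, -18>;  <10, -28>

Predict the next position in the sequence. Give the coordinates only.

<20, -41>

Taking differences between consecutive positions: <+0, +2>, <+2, -1>, <+4, -4>, <+6, -7>, <+8, -10>. These grow by <+2, -3> each step.
step 6: <10, -28> + <+10, -13> → <20, -41>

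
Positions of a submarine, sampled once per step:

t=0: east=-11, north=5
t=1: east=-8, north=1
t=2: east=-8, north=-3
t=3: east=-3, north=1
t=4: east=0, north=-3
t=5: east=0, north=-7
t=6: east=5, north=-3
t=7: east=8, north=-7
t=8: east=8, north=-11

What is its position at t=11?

east=16, north=-15

Step-to-step displacements: (+3, -4), (+0, -4), (+5, +4), (+3, -4), (+0, -4), (+5, +4), (+3, -4), (+0, -4) — a repeating cycle of length 3.
step 9: apply (+5, +4) → east=13, north=-7
step 10: apply (+3, -4) → east=16, north=-11
step 11: apply (+0, -4) → east=16, north=-15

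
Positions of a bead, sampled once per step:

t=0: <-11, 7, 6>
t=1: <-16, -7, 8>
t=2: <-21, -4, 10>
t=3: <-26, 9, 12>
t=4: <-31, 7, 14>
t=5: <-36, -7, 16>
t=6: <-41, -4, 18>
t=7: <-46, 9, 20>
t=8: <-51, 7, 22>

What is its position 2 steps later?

<-61, -4, 26>

First: linear, -5 per step → -61 at step 10.
Second: cycles through 7, -7, -4, 9 every 4 steps. Step 10 lands at position 2 of the cycle → -4.
Third: linear, +2 per step → 26 at step 10.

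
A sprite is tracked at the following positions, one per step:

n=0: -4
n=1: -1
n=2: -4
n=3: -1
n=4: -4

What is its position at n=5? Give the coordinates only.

-1

Step-to-step displacements: +3, -3, +3, -3; each is -1× the previous.
step 5: -4 + 3 → -1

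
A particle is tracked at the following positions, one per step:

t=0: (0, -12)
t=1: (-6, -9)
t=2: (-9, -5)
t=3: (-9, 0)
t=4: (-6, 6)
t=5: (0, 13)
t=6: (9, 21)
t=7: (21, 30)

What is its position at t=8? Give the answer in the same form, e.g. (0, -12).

(36, 40)

Taking differences between consecutive positions: (-6, +3), (-3, +4), (+0, +5), (+3, +6), (+6, +7), (+9, +8), (+12, +9). These grow by (+3, +1) each step.
step 8: (21, 30) + (+15, +10) → (36, 40)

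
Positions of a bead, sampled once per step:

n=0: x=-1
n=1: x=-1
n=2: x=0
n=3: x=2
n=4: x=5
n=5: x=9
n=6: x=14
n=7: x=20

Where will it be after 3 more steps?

Successive displacements: +0, +1, +2, +3, +4, +5, +6 — each changes by +1.
step 8: 20 + 7 → x=27
step 9: 27 + 8 → x=35
step 10: 35 + 9 → x=44

x=44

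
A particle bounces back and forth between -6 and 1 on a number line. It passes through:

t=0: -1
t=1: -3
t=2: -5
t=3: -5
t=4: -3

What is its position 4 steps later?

-3

The value reflects between -6 and 1, moving 2 per step.
  step 5: -3 → -1
  step 6: -1 → 1
  step 7: 1 → -1
  step 8: -1 → -3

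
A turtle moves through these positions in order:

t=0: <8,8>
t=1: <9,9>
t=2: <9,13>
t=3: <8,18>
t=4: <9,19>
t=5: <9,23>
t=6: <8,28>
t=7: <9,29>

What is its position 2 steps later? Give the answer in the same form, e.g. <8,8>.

<8,38>

Step-to-step displacements: <+1,+1>, <+0,+4>, <-1,+5>, <+1,+1>, <+0,+4>, <-1,+5>, <+1,+1> — a repeating cycle of length 3.
step 8: apply <+0,+4> → <9,33>
step 9: apply <-1,+5> → <8,38>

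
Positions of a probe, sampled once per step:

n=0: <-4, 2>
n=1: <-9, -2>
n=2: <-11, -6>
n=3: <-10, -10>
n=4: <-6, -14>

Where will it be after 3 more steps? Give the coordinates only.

Taking differences between consecutive positions: <-5, -4>, <-2, -4>, <+1, -4>, <+4, -4>. These grow by <+3, +0> each step.
step 5: <-6, -14> + <+7, -4> → <1, -18>
step 6: <1, -18> + <+10, -4> → <11, -22>
step 7: <11, -22> + <+13, -4> → <24, -26>

<24, -26>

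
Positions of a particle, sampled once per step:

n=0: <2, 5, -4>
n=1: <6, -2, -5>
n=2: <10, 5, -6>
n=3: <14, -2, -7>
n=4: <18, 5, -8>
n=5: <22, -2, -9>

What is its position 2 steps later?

<30, -2, -11>

First: linear, +4 per step → 30 at step 7.
Second: cycles through 5, -2 every 2 steps. Step 7 lands at position 1 of the cycle → -2.
Third: linear, -1 per step → -11 at step 7.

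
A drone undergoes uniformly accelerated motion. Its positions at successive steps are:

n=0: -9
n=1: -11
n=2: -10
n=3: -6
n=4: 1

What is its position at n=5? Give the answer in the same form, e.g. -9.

11

Successive displacements: -2, +1, +4, +7 — each changes by +3.
step 5: 1 + 10 → 11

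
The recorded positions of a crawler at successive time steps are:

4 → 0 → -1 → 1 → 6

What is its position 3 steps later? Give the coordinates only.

39

Taking differences between consecutive positions: -4, -1, +2, +5. These grow by +3 each step.
step 5: 6 + 8 → 14
step 6: 14 + 11 → 25
step 7: 25 + 14 → 39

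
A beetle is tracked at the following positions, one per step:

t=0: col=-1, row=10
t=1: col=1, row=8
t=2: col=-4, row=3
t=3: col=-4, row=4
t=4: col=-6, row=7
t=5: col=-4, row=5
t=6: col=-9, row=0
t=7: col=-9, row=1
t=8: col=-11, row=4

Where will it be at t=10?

col=-14, row=-3

Step-to-step displacements: (+2,-2), (-5,-5), (+0,+1), (-2,+3), (+2,-2), (-5,-5), (+0,+1), (-2,+3) — a repeating cycle of length 4.
step 9: apply (+2,-2) → col=-9, row=2
step 10: apply (-5,-5) → col=-14, row=-3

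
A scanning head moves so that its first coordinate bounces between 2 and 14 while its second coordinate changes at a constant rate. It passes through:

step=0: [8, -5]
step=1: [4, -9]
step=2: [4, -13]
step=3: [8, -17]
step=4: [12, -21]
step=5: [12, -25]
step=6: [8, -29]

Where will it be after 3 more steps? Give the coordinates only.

The first coordinate reflects between 2 and 14, moving 4 per step.
  step 7: 8 → 4
  step 8: 4 → 4
  step 9: 4 → 8
The second coordinate changes by -4 each step: at step 9 it is -41.

[8, -41]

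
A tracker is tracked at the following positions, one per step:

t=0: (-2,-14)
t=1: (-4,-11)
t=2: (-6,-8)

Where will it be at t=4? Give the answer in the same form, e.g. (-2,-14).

(-10,-2)

The position changes by (-2,+3) every step.
step 3: (-6,-8) + (-2,+3) → (-8,-5)
step 4: (-8,-5) + (-2,+3) → (-10,-2)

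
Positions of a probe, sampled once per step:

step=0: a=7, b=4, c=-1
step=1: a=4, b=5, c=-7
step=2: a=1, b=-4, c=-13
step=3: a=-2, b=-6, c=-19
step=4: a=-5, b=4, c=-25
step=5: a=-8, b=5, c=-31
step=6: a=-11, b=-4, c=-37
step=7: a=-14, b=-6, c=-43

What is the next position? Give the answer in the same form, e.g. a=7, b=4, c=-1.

A: linear, -3 per step → -17 at step 8.
B: cycles through 4, 5, -4, -6 every 4 steps. Step 8 lands at position 0 of the cycle → 4.
C: linear, -6 per step → -49 at step 8.

a=-17, b=4, c=-49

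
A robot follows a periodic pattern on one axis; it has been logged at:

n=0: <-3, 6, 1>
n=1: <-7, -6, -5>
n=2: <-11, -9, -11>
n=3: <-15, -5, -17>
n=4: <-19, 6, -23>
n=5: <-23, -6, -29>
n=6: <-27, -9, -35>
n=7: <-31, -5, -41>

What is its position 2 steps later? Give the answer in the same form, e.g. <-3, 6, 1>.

The first coordinate changes by -4 each step, so at step 9 it is -3 + 9·(-4) = -39.
The second coordinate repeats the cycle [6, -6, -9, -5] with period 4; step 9 mod 4 = 1, giving -6.
The third coordinate changes by -6 each step, so at step 9 it is 1 + 9·(-6) = -53.

<-39, -6, -53>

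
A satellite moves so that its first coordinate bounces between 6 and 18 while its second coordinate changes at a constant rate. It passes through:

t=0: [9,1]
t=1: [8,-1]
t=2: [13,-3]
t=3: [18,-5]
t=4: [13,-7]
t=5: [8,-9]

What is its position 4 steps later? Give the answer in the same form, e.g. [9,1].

[12,-17]

The first coordinate travels 5 per step and bounces off the walls at 6 and 18.
  step 6: 8 → 9
  step 7: 9 → 14
  step 8: 14 → 17
  step 9: 17 → 12
The second coordinate changes by -2 each step: at step 9 it is -17.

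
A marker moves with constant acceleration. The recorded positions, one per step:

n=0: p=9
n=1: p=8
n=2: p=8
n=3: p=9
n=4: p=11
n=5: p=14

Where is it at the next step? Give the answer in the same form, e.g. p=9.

Successive displacements: -1, +0, +1, +2, +3 — each changes by +1.
step 6: 14 + 4 → p=18

p=18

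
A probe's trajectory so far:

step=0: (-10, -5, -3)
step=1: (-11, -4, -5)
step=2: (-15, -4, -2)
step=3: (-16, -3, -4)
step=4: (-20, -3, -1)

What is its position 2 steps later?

Step-to-step displacements: (-1, +1, -2), (-4, +0, +3), (-1, +1, -2), (-4, +0, +3) — a repeating cycle of length 2.
step 5: apply (-1, +1, -2) → (-21, -2, -3)
step 6: apply (-4, +0, +3) → (-25, -2, 0)

(-25, -2, 0)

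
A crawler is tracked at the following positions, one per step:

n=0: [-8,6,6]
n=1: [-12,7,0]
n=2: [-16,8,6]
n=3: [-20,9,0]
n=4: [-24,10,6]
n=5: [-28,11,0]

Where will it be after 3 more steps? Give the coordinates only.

[-40,14,6]

The first coordinate changes by -4 each step, so at step 8 it is -8 + 8·(-4) = -40.
The second coordinate changes by +1 each step, so at step 8 it is 6 + 8·(1) = 14.
The third coordinate repeats the cycle [6, 0] with period 2; step 8 mod 2 = 0, giving 6.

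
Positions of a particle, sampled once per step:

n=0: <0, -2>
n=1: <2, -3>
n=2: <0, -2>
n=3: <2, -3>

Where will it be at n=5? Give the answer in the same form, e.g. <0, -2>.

Consecutive displacements <+2, -1>, <-2, +1>, <+2, -1> scale by a factor of -1 each step.
step 4: <2, -3> + <-2, +1> → <0, -2>
step 5: <0, -2> + <+2, -1> → <2, -3>

<2, -3>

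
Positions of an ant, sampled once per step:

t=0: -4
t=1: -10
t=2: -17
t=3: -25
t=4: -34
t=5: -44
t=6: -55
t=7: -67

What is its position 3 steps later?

-109

Successive displacements: -6, -7, -8, -9, -10, -11, -12 — each changes by -1.
step 8: -67 − 13 → -80
step 9: -80 − 14 → -94
step 10: -94 − 15 → -109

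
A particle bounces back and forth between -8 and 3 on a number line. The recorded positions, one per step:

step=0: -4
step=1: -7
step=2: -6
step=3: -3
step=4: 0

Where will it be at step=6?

0

The value reflects between -8 and 3, moving 3 per step.
  step 5: 0 → 3
  step 6: 3 → 0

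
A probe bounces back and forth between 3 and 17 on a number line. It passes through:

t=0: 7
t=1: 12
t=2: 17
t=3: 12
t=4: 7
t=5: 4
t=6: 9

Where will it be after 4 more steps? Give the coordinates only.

The value reflects between 3 and 17, moving 5 per step.
  step 7: 9 → 14
  step 8: 14 → 15
  step 9: 15 → 10
  step 10: 10 → 5

5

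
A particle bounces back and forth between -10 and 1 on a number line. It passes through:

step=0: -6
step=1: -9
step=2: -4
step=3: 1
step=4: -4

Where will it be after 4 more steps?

The value reflects between -10 and 1, moving 5 per step.
  step 5: -4 → -9
  step 6: -9 → -6
  step 7: -6 → -1
  step 8: -1 → -2

-2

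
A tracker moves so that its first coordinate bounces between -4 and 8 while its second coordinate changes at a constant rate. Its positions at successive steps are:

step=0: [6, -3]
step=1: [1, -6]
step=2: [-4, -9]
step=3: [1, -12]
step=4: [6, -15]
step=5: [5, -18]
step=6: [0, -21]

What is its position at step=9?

[7, -30]

The first coordinate reflects between -4 and 8, moving 5 per step.
  step 7: 0 → -3
  step 8: -3 → 2
  step 9: 2 → 7
The second coordinate changes by -3 each step: at step 9 it is -30.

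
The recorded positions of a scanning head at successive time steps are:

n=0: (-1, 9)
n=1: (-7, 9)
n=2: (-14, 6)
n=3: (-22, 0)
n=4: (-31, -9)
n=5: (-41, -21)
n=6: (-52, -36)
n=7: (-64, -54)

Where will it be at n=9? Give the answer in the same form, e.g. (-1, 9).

(-91, -99)

Successive displacements: (-6, +0), (-7, -3), (-8, -6), (-9, -9), (-10, -12), (-11, -15), (-12, -18) — each changes by (-1, -3).
step 8: (-64, -54) + (-13, -21) → (-77, -75)
step 9: (-77, -75) + (-14, -24) → (-91, -99)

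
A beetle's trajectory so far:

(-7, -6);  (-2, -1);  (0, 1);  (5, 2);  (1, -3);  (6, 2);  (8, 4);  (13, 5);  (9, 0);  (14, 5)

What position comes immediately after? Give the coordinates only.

The moves between consecutive positions are (+5, +5), (+2, +2), (+5, +1), (-4, -5), (+5, +5), (+2, +2), (+5, +1), (-4, -5), (+5, +5); they repeat the 4-cycle [(+5, +5), (+2, +2), (+5, +1), (-4, -5)].
step 10: apply (+2, +2) → (16, 7)

(16, 7)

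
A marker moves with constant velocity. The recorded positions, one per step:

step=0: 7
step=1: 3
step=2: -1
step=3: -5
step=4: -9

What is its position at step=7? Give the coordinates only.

-21

Each step adds -4 to the position.
step 5: -9 − 4 → -13
step 6: -13 − 4 → -17
step 7: -17 − 4 → -21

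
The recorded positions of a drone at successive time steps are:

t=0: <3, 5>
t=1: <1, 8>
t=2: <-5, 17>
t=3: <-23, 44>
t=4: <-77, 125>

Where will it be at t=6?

<-725, 1097>

Consecutive displacements <-2, +3>, <-6, +9>, <-18, +27>, <-54, +81> scale by a factor of 3 each step.
step 5: <-77, 125> + <-162, +243> → <-239, 368>
step 6: <-239, 368> + <-486, +729> → <-725, 1097>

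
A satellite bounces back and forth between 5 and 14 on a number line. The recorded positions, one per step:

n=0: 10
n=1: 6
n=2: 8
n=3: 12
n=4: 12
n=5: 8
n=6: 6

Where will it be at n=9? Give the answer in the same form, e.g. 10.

10

The value travels 4 per step and bounces off the walls at 5 and 14.
  step 7: 6 → 10
  step 8: 10 → 14
  step 9: 14 → 10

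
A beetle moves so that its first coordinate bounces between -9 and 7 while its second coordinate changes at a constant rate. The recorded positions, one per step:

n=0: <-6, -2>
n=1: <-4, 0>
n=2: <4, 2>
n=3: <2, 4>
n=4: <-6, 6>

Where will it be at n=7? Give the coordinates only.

The first coordinate reflects between -9 and 7, moving 8 per step.
  step 5: -6 → -4
  step 6: -4 → 4
  step 7: 4 → 2
The second coordinate changes by +2 each step: at step 7 it is 12.

<2, 12>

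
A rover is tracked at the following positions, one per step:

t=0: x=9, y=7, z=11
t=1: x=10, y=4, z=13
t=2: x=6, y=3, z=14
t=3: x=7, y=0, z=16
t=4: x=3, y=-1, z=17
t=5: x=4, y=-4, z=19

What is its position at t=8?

x=-3, y=-9, z=23

Differencing gives (+1, -3, +2), (-4, -1, +1), (+1, -3, +2), (-4, -1, +1), (+1, -3, +2). This is the pattern (+1, -3, +2), (-4, -1, +1) repeated.
step 6: apply (-4, -1, +1) → x=0, y=-5, z=20
step 7: apply (+1, -3, +2) → x=1, y=-8, z=22
step 8: apply (-4, -1, +1) → x=-3, y=-9, z=23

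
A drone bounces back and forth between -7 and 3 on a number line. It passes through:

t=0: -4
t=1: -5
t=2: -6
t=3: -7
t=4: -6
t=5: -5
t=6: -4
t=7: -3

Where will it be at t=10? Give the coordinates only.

0

The value travels 1 per step and bounces off the walls at -7 and 3.
  step 8: -3 → -2
  step 9: -2 → -1
  step 10: -1 → 0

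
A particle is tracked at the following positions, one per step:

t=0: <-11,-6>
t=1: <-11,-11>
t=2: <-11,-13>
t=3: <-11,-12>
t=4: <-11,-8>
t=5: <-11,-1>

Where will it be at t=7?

Taking differences between consecutive positions: <+0,-5>, <+0,-2>, <+0,+1>, <+0,+4>, <+0,+7>. These grow by <+0,+3> each step.
step 6: <-11,-1> + <+0,+10> → <-11,9>
step 7: <-11,9> + <+0,+13> → <-11,22>

<-11,22>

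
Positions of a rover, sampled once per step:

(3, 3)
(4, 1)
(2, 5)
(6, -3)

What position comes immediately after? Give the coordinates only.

(-2, 13)

Consecutive displacements (+1, -2), (-2, +4), (+4, -8) scale by a factor of -2 each step.
step 4: (6, -3) + (-8, +16) → (-2, 13)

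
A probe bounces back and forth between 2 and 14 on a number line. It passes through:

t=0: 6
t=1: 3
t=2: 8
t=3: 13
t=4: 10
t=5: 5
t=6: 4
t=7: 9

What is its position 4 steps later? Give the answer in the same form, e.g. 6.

5

The value travels 5 per step and bounces off the walls at 2 and 14.
  step 8: 9 → 14
  step 9: 14 → 9
  step 10: 9 → 4
  step 11: 4 → 5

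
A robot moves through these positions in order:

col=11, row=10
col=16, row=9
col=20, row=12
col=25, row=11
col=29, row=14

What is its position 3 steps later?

Step-to-step displacements: (+5,-1), (+4,+3), (+5,-1), (+4,+3) — a repeating cycle of length 2.
step 5: apply (+5,-1) → col=34, row=13
step 6: apply (+4,+3) → col=38, row=16
step 7: apply (+5,-1) → col=43, row=15

col=43, row=15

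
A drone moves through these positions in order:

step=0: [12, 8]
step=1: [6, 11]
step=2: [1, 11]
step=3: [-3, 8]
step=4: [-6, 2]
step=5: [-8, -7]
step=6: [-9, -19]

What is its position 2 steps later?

[-8, -52]

Successive displacements: [-6, +3], [-5, +0], [-4, -3], [-3, -6], [-2, -9], [-1, -12] — each changes by [+1, -3].
step 7: [-9, -19] + [+0, -15] → [-9, -34]
step 8: [-9, -34] + [+1, -18] → [-8, -52]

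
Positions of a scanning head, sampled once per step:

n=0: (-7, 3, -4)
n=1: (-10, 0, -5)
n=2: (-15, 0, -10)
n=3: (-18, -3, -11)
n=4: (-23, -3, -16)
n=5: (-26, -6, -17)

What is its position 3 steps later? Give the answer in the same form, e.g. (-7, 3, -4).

The moves between consecutive positions are (-3, -3, -1), (-5, +0, -5), (-3, -3, -1), (-5, +0, -5), (-3, -3, -1); they repeat the 2-cycle [(-3, -3, -1), (-5, +0, -5)].
step 6: apply (-5, +0, -5) → (-31, -6, -22)
step 7: apply (-3, -3, -1) → (-34, -9, -23)
step 8: apply (-5, +0, -5) → (-39, -9, -28)

(-39, -9, -28)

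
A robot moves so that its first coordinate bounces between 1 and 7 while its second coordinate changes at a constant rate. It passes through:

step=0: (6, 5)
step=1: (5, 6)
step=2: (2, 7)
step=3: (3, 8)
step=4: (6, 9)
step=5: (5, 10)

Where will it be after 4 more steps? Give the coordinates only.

(5, 14)

The first coordinate reflects between 1 and 7, moving 3 per step.
  step 6: 5 → 2
  step 7: 2 → 3
  step 8: 3 → 6
  step 9: 6 → 5
The second coordinate changes by +1 each step: at step 9 it is 14.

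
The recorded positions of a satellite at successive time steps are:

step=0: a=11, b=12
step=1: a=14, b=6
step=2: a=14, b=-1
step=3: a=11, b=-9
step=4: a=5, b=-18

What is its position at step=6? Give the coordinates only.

Successive displacements: (+3, -6), (+0, -7), (-3, -8), (-6, -9) — each changes by (-3, -1).
step 5: a=5, b=-18 + (-9, -10) → a=-4, b=-28
step 6: a=-4, b=-28 + (-12, -11) → a=-16, b=-39

a=-16, b=-39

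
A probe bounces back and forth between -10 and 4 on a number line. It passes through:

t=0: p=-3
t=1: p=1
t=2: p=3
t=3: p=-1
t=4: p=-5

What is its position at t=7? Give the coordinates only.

p=-3

The value reflects between -10 and 4, moving 4 per step.
  step 5: -5 → -9
  step 6: -9 → -7
  step 7: -7 → -3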